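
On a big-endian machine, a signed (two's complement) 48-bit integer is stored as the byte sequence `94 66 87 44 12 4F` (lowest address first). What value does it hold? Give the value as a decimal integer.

Big-endian: lowest address holds the most-significant byte.
The bytes are already most-significant first: 0x94668744124F.
Top bit is set, so as a signed 48-bit value this is 0x94668744124F − 2^48 = -118306899750321.

-118306899750321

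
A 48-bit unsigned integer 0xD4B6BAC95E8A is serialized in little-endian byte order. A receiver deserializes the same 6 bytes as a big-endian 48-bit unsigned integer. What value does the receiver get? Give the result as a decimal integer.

152139716015828

Stored little-endian, the bytes at ascending addresses are 8A 5E C9 BA B6 D4.
Read back as big-endian, the last byte is least significant, giving 0x8A5EC9BAB6D4.
0x8A5EC9BAB6D4 = 152139716015828.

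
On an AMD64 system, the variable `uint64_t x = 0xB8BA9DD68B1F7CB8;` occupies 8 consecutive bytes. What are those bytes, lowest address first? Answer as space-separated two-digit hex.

B8 7C 1F 8B D6 9D BA B8

Split into bytes (most-significant first): B8 BA 9D D6 8B 1F 7C B8.
Little-endian stores the least-significant byte at the lowest address.
So at ascending addresses the bytes are B8 7C 1F 8B D6 9D BA B8.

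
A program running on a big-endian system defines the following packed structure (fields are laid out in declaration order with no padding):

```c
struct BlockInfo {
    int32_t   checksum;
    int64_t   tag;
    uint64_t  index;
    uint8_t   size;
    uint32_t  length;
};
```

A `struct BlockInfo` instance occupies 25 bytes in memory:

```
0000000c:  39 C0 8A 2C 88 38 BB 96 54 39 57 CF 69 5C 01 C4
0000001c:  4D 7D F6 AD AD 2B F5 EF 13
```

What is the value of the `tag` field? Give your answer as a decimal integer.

-8630942431523022897

`tag` follows `checksum` (4 bytes), so it starts at byte offset 4 and occupies 8 bytes.
Bytes at offsets 4..11: 88 38 BB 96 54 39 57 CF.
Big-endian: lowest address holds the most-significant byte.
The bytes are already most-significant first: 0x8838BB96543957CF.
Top bit is set, so as a signed 64-bit value this is 0x8838BB96543957CF − 2^64 = -8630942431523022897.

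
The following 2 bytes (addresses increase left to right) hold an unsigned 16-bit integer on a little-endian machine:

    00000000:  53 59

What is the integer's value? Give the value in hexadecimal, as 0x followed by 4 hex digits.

In little-endian order the low byte comes first in memory.
Reassemble most-significant byte first: 59 53 → 0x5953.

0x5953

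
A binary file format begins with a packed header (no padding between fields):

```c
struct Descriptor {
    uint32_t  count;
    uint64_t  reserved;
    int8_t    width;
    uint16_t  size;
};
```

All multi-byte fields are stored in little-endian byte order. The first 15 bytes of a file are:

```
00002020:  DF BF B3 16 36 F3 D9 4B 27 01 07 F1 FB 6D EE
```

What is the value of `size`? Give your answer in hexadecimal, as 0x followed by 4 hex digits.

`size` follows `count` (4 B), `reserved` (8 B), `width` (1 B), so it starts at offset 4 + 8 + 1 = 13 and occupies 2 bytes.
Bytes at offsets 13..14: 6D EE.
Little-endian stores the least-significant byte at the lowest address.
Reassemble most-significant byte first: EE 6D → 0xEE6D.

0xEE6D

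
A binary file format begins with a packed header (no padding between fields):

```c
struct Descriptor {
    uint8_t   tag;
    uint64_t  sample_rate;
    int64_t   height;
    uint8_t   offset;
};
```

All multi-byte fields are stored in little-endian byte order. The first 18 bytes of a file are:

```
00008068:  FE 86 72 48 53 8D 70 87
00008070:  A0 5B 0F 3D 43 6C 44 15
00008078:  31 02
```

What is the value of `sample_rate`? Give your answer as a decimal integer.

11567337920214364806

`sample_rate` follows `tag` (1 byte), so it starts at byte offset 1 and occupies 8 bytes.
Bytes at offsets 1..8: 86 72 48 53 8D 70 87 A0.
Little-endian stores the least-significant byte at the lowest address.
Reassemble most-significant byte first: A0 87 70 8D 53 48 72 86 → 0xA087708D53487286.
0xA087708D53487286 = 11567337920214364806.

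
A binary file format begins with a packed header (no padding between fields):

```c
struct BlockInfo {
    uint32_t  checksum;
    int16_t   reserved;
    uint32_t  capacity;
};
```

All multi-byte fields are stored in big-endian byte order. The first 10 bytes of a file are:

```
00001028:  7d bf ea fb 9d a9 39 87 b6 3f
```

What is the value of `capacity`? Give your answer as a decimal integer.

965195327

`capacity` follows `checksum` (4 B), `reserved` (2 B), so it starts at offset 4 + 2 = 6 and occupies 4 bytes.
Bytes at offsets 6..9: 39 87 B6 3F.
Big-endian: lowest address holds the most-significant byte.
The bytes are already most-significant first: 0x3987B63F.
0x3987B63F = 965195327.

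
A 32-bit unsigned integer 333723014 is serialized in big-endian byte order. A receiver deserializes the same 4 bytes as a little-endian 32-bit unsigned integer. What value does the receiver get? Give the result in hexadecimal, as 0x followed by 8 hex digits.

333723014 in 32-bit hexadecimal is 0x13E43586.
Stored big-endian, the bytes at ascending addresses are 13 E4 35 86.
Read back as little-endian, the first byte is least significant, giving 0x8635E413.

0x8635E413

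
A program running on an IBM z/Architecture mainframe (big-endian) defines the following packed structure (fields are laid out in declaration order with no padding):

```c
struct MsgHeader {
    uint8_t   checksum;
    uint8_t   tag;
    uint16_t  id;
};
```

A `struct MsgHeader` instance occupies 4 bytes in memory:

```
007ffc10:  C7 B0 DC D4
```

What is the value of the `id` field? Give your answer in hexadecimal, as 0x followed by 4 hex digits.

0xDCD4

`id` follows `checksum` (1 B), `tag` (1 B), so it starts at offset 1 + 1 = 2 and occupies 2 bytes.
Bytes at offsets 2..3: DC D4.
In big-endian order the high byte comes first in memory.
The bytes are already most-significant first: 0xDCD4.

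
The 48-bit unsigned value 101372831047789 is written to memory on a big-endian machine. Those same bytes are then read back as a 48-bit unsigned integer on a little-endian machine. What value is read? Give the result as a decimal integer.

101372831047789 in 48-bit hexadecimal is 0x5C32B395A06D.
Stored big-endian, the bytes at ascending addresses are 5C 32 B3 95 A0 6D.
Read back as little-endian, the first byte is least significant, giving 0x6DA095B3325C.
0x6DA095B3325C = 120536473743964.

120536473743964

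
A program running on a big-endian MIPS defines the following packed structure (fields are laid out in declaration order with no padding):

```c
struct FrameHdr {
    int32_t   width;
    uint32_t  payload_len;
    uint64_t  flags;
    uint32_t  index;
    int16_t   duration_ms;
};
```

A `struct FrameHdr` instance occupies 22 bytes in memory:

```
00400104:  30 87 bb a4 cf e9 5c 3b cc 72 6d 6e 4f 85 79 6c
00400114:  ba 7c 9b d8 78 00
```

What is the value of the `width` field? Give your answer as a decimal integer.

814201764

`width` is the first field, at byte offset 0, occupying 4 bytes.
Bytes at offsets 0..3: 30 87 BB A4.
In big-endian order the high byte comes first in memory.
The bytes are already most-significant first: 0x3087BBA4.
0x3087BBA4 = 814201764.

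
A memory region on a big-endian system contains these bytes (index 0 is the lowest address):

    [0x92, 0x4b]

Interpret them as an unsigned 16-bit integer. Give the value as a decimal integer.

37451

In big-endian order the high byte comes first in memory.
The bytes are already most-significant first: 0x924B.
0x924B = 37451.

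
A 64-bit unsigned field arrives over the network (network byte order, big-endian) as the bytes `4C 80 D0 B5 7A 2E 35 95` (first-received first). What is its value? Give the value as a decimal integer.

5512635421758993813

Big-endian: lowest address holds the most-significant byte.
The bytes are already most-significant first: 0x4C80D0B57A2E3595.
0x4C80D0B57A2E3595 = 5512635421758993813.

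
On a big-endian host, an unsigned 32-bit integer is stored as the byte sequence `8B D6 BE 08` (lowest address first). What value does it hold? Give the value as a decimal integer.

In big-endian order the high byte comes first in memory.
The bytes are already most-significant first: 0x8BD6BE08.
0x8BD6BE08 = 2346106376.

2346106376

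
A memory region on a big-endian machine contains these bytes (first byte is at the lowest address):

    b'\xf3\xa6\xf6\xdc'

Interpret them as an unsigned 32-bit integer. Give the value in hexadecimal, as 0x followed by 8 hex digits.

Big-endian: lowest address holds the most-significant byte.
The bytes are already most-significant first: 0xF3A6F6DC.

0xF3A6F6DC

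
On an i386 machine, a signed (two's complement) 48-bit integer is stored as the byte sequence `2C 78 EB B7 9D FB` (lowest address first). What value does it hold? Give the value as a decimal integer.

-4820162611156

Little-endian: lowest address holds the least-significant byte.
Reassemble most-significant byte first: FB 9D B7 EB 78 2C → 0xFB9DB7EB782C.
Top bit is set, so as a signed 48-bit value this is 0xFB9DB7EB782C − 2^48 = -4820162611156.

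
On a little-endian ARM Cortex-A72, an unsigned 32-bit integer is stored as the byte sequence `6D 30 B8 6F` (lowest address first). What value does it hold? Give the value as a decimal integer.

Little-endian stores the least-significant byte at the lowest address.
Reassemble most-significant byte first: 6F B8 30 6D → 0x6FB8306D.
0x6FB8306D = 1874341997.

1874341997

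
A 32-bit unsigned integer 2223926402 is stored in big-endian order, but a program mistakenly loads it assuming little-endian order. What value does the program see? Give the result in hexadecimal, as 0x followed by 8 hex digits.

0x826C8E84

2223926402 in 32-bit hexadecimal is 0x848E6C82.
Stored big-endian, the bytes at ascending addresses are 84 8E 6C 82.
Read back as little-endian, the first byte is least significant, giving 0x826C8E84.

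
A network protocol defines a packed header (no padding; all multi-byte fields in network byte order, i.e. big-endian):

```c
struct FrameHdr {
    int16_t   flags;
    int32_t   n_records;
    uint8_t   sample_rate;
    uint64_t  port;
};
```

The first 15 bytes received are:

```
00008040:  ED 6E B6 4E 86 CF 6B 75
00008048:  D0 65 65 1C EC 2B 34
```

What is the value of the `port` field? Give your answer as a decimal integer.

`port` follows `flags` (2 B), `n_records` (4 B), `sample_rate` (1 B), so it starts at offset 2 + 4 + 1 = 7 and occupies 8 bytes.
Bytes at offsets 7..14: 75 D0 65 65 1C EC 2B 34.
Big-endian: lowest address holds the most-significant byte.
The bytes are already most-significant first: 0x75D065651CEC2B34.
0x75D065651CEC2B34 = 8489396782544726836.

8489396782544726836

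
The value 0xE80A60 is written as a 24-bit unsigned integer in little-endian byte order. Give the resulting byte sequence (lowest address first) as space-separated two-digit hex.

Split into bytes (most-significant first): E8 0A 60.
Little-endian stores the least-significant byte at the lowest address.
So at ascending addresses the bytes are 60 0A E8.

60 0A E8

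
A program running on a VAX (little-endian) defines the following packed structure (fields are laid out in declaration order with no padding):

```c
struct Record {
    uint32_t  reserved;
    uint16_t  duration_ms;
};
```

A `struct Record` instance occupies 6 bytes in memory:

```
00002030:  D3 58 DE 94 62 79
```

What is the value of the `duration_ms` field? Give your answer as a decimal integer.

31074

`duration_ms` follows `reserved` (4 bytes), so it starts at byte offset 4 and occupies 2 bytes.
Bytes at offsets 4..5: 62 79.
In little-endian order the low byte comes first in memory.
Reassemble most-significant byte first: 79 62 → 0x7962.
0x7962 = 31074.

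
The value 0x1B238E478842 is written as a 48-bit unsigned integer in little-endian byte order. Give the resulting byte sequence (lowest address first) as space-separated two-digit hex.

Split into bytes (most-significant first): 1B 23 8E 47 88 42.
Little-endian: lowest address holds the least-significant byte.
So at ascending addresses the bytes are 42 88 47 8E 23 1B.

42 88 47 8E 23 1B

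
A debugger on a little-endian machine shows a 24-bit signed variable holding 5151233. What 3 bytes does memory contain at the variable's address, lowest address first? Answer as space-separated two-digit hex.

5151233 in hexadecimal, padded to 24 bits, is 0x4E9A01.
Split into bytes (most-significant first): 4E 9A 01.
Little-endian: lowest address holds the least-significant byte.
So at ascending addresses the bytes are 01 9A 4E.

01 9A 4E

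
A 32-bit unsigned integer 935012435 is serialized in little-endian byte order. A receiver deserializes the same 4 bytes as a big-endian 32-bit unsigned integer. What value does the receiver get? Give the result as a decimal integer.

1395178295

935012435 in 32-bit hexadecimal is 0x37BB2853.
Stored little-endian, the bytes at ascending addresses are 53 28 BB 37.
Read back as big-endian, the last byte is least significant, giving 0x5328BB37.
0x5328BB37 = 1395178295.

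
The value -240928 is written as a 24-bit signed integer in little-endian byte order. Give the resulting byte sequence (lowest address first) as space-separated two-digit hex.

E0 52 FC

Two's complement of -240928 in 24 bits: 240928 = 0x03AD20; invert → 0xFC52DF; add 1 → 0xFC52E0.
Split into bytes (most-significant first): FC 52 E0.
In little-endian order the low byte comes first in memory.
So at ascending addresses the bytes are E0 52 FC.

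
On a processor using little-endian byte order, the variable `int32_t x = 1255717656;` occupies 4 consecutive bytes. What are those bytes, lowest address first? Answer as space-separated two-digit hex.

18 BB D8 4A

1255717656 in hexadecimal, padded to 32 bits, is 0x4AD8BB18.
Split into bytes (most-significant first): 4A D8 BB 18.
Little-endian: lowest address holds the least-significant byte.
So at ascending addresses the bytes are 18 BB D8 4A.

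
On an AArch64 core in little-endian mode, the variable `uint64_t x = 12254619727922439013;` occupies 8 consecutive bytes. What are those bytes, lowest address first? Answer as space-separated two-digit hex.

65 A3 4F FC B6 27 11 AA

12254619727922439013 in hexadecimal, padded to 64 bits, is 0xAA1127B6FC4FA365.
Split into bytes (most-significant first): AA 11 27 B6 FC 4F A3 65.
In little-endian order the low byte comes first in memory.
So at ascending addresses the bytes are 65 A3 4F FC B6 27 11 AA.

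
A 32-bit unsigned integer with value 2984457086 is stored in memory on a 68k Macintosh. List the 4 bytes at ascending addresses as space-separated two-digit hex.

2984457086 in hexadecimal, padded to 32 bits, is 0xB1E3337E.
Split into bytes (most-significant first): B1 E3 33 7E.
Big-endian stores the most-significant byte at the lowest address.
So the memory order matches the most-significant-first order: B1 E3 33 7E.

B1 E3 33 7E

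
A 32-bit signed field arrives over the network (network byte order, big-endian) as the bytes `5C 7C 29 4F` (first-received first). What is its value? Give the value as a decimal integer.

1551640911

Big-endian stores the most-significant byte at the lowest address.
The bytes are already most-significant first: 0x5C7C294F.
0x5C7C294F = 1551640911.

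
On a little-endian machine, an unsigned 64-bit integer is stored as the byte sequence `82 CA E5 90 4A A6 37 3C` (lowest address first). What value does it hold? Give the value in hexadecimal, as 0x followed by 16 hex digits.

0x3C37A64A90E5CA82

In little-endian order the low byte comes first in memory.
Reassemble most-significant byte first: 3C 37 A6 4A 90 E5 CA 82 → 0x3C37A64A90E5CA82.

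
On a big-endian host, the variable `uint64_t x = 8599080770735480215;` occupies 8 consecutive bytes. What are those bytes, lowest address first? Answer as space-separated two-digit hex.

77 56 12 66 AE 94 9D 97

8599080770735480215 in hexadecimal, padded to 64 bits, is 0x77561266AE949D97.
Split into bytes (most-significant first): 77 56 12 66 AE 94 9D 97.
In big-endian order the high byte comes first in memory.
So the memory order matches the most-significant-first order: 77 56 12 66 AE 94 9D 97.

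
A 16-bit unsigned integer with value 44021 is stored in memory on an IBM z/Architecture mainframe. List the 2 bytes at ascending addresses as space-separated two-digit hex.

44021 in hexadecimal, padded to 16 bits, is 0xABF5.
Split into bytes (most-significant first): AB F5.
In big-endian order the high byte comes first in memory.
So the memory order matches the most-significant-first order: AB F5.

AB F5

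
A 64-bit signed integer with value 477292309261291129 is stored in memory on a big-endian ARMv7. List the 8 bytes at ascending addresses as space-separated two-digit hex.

06 9F AE D3 93 8B 8E 79

477292309261291129 in hexadecimal, padded to 64 bits, is 0x069FAED3938B8E79.
Split into bytes (most-significant first): 06 9F AE D3 93 8B 8E 79.
Big-endian: lowest address holds the most-significant byte.
So the memory order matches the most-significant-first order: 06 9F AE D3 93 8B 8E 79.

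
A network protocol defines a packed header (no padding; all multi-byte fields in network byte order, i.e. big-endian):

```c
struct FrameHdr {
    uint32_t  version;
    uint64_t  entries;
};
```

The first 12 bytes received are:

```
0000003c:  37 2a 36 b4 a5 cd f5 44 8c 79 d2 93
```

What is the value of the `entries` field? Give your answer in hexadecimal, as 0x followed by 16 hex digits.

0xA5CDF5448C79D293

`entries` follows `version` (4 bytes), so it starts at byte offset 4 and occupies 8 bytes.
Bytes at offsets 4..11: A5 CD F5 44 8C 79 D2 93.
Big-endian: lowest address holds the most-significant byte.
The bytes are already most-significant first: 0xA5CDF5448C79D293.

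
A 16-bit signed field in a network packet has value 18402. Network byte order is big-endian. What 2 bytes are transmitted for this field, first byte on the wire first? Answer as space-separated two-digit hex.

47 E2

18402 in hexadecimal, padded to 16 bits, is 0x47E2.
Split into bytes (most-significant first): 47 E2.
In big-endian order the high byte comes first in memory.
So the memory order matches the most-significant-first order: 47 E2.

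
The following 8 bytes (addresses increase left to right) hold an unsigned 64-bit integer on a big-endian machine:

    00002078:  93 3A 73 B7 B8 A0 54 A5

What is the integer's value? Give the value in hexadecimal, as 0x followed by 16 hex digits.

In big-endian order the high byte comes first in memory.
The bytes are already most-significant first: 0x933A73B7B8A054A5.

0x933A73B7B8A054A5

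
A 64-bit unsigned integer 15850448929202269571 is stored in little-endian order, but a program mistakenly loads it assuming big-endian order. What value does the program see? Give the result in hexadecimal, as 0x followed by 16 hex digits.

15850448929202269571 in 64-bit hexadecimal is 0xDBF81B5263926D83.
Stored little-endian, the bytes at ascending addresses are 83 6D 92 63 52 1B F8 DB.
Read back as big-endian, the last byte is least significant, giving 0x836D9263521BF8DB.

0x836D9263521BF8DB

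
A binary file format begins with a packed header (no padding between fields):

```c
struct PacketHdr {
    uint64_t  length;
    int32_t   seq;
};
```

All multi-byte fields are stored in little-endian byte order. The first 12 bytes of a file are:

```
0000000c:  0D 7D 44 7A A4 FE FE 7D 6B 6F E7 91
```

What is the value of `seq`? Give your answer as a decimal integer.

-1847103637

`seq` follows `length` (8 bytes), so it starts at byte offset 8 and occupies 4 bytes.
Bytes at offsets 8..11: 6B 6F E7 91.
Little-endian: lowest address holds the least-significant byte.
Reassemble most-significant byte first: 91 E7 6F 6B → 0x91E76F6B.
Top bit is set, so as a signed 32-bit value this is 0x91E76F6B − 2^32 = -1847103637.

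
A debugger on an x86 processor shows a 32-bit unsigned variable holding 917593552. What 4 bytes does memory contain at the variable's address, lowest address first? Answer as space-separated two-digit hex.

D0 5D B1 36

917593552 in hexadecimal, padded to 32 bits, is 0x36B15DD0.
Split into bytes (most-significant first): 36 B1 5D D0.
In little-endian order the low byte comes first in memory.
So at ascending addresses the bytes are D0 5D B1 36.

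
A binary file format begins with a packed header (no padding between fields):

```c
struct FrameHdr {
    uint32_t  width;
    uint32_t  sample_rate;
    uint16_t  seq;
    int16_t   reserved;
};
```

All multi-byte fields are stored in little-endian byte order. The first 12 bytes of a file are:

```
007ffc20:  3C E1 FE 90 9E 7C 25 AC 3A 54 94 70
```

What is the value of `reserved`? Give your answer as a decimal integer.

`reserved` follows `width` (4 B), `sample_rate` (4 B), `seq` (2 B), so it starts at offset 4 + 4 + 2 = 10 and occupies 2 bytes.
Bytes at offsets 10..11: 94 70.
Little-endian: lowest address holds the least-significant byte.
Reassemble most-significant byte first: 70 94 → 0x7094.
0x7094 = 28820.

28820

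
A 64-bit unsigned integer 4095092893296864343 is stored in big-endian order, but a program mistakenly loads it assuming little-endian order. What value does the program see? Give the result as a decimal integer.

6317476240277230648

4095092893296864343 in 64-bit hexadecimal is 0x38D4B14A2B2FAC57.
Stored big-endian, the bytes at ascending addresses are 38 D4 B1 4A 2B 2F AC 57.
Read back as little-endian, the first byte is least significant, giving 0x57AC2F2B4AB1D438.
0x57AC2F2B4AB1D438 = 6317476240277230648.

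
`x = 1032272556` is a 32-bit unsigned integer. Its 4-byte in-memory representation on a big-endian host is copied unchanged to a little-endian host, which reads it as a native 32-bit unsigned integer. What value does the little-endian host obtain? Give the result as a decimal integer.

2889516861

1032272556 in 32-bit hexadecimal is 0x3D873AAC.
Stored big-endian, the bytes at ascending addresses are 3D 87 3A AC.
Read back as little-endian, the first byte is least significant, giving 0xAC3A873D.
0xAC3A873D = 2889516861.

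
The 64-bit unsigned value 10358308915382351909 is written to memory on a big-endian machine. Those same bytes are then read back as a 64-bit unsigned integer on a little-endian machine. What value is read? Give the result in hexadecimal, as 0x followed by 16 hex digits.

10358308915382351909 in 64-bit hexadecimal is 0x8FC01B13EF207825.
Stored big-endian, the bytes at ascending addresses are 8F C0 1B 13 EF 20 78 25.
Read back as little-endian, the first byte is least significant, giving 0x257820EF131BC08F.

0x257820EF131BC08F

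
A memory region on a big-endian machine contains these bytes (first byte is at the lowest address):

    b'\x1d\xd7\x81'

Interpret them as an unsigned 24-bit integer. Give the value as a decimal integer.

In big-endian order the high byte comes first in memory.
The bytes are already most-significant first: 0x1DD781.
0x1DD781 = 1955713.

1955713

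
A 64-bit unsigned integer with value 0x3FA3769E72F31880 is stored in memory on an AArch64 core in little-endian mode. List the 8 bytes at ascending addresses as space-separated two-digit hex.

Split into bytes (most-significant first): 3F A3 76 9E 72 F3 18 80.
Little-endian stores the least-significant byte at the lowest address.
So at ascending addresses the bytes are 80 18 F3 72 9E 76 A3 3F.

80 18 F3 72 9E 76 A3 3F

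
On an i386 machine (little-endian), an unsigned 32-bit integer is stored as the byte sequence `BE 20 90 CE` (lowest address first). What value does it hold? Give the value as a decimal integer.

In little-endian order the low byte comes first in memory.
Reassemble most-significant byte first: CE 90 20 BE → 0xCE9020BE.
0xCE9020BE = 3465552062.

3465552062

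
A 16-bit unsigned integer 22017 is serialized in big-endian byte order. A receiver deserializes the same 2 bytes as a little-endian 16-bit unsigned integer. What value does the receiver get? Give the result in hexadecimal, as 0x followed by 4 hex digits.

22017 in 16-bit hexadecimal is 0x5601.
Stored big-endian, the bytes at ascending addresses are 56 01.
Read back as little-endian, the first byte is least significant, giving 0x0156.

0x0156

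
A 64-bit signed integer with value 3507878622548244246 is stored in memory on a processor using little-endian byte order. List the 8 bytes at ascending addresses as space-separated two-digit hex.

16 B7 2C 8C 05 7D AE 30

3507878622548244246 in hexadecimal, padded to 64 bits, is 0x30AE7D058C2CB716.
Split into bytes (most-significant first): 30 AE 7D 05 8C 2C B7 16.
In little-endian order the low byte comes first in memory.
So at ascending addresses the bytes are 16 B7 2C 8C 05 7D AE 30.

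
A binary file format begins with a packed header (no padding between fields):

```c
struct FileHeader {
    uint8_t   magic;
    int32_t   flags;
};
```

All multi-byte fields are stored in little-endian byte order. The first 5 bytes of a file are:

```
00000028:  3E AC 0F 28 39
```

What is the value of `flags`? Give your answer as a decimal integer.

`flags` follows `magic` (1 byte), so it starts at byte offset 1 and occupies 4 bytes.
Bytes at offsets 1..4: AC 0F 28 39.
Little-endian stores the least-significant byte at the lowest address.
Reassemble most-significant byte first: 39 28 0F AC → 0x39280FAC.
0x39280FAC = 958926764.

958926764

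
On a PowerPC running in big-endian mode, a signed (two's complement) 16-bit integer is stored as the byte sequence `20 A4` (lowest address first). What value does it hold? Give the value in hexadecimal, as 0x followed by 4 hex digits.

In big-endian order the high byte comes first in memory.
The bytes are already most-significant first: 0x20A4.

0x20A4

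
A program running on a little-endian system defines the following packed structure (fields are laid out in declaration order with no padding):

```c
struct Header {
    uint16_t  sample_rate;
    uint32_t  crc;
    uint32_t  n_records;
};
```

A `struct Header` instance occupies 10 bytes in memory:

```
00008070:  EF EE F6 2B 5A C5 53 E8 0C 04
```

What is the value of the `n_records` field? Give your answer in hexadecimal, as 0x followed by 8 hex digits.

0x040CE853

`n_records` follows `sample_rate` (2 B), `crc` (4 B), so it starts at offset 2 + 4 = 6 and occupies 4 bytes.
Bytes at offsets 6..9: 53 E8 0C 04.
Little-endian: lowest address holds the least-significant byte.
Reassemble most-significant byte first: 04 0C E8 53 → 0x040CE853.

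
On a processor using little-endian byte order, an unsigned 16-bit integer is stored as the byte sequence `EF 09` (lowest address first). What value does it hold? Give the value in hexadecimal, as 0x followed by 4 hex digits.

Little-endian: lowest address holds the least-significant byte.
Reassemble most-significant byte first: 09 EF → 0x09EF.

0x09EF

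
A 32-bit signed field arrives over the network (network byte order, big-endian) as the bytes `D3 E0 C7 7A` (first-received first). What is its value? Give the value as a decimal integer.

-740243590

In big-endian order the high byte comes first in memory.
The bytes are already most-significant first: 0xD3E0C77A.
Top bit is set, so as a signed 32-bit value this is 0xD3E0C77A − 2^32 = -740243590.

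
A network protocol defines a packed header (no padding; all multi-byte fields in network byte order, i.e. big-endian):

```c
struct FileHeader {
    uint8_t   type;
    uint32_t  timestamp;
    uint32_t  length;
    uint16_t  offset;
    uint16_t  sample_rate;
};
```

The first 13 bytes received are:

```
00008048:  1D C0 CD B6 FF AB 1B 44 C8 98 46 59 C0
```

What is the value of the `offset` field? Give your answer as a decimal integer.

38982

`offset` follows `type` (1 B), `timestamp` (4 B), `length` (4 B), so it starts at offset 1 + 4 + 4 = 9 and occupies 2 bytes.
Bytes at offsets 9..10: 98 46.
Big-endian: lowest address holds the most-significant byte.
The bytes are already most-significant first: 0x9846.
0x9846 = 38982.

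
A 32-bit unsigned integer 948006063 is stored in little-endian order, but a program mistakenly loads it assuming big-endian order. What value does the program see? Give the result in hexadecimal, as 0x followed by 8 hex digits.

948006063 in 32-bit hexadecimal is 0x38816CAF.
Stored little-endian, the bytes at ascending addresses are AF 6C 81 38.
Read back as big-endian, the last byte is least significant, giving 0xAF6C8138.

0xAF6C8138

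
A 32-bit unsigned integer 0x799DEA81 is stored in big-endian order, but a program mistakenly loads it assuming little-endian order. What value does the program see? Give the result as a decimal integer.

2179636601

Stored big-endian, the bytes at ascending addresses are 79 9D EA 81.
Read back as little-endian, the first byte is least significant, giving 0x81EA9D79.
0x81EA9D79 = 2179636601.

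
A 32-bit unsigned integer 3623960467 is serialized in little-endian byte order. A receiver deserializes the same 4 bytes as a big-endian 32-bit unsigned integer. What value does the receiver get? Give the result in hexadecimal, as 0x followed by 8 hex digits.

0x933F01D8

3623960467 in 32-bit hexadecimal is 0xD8013F93.
Stored little-endian, the bytes at ascending addresses are 93 3F 01 D8.
Read back as big-endian, the last byte is least significant, giving 0x933F01D8.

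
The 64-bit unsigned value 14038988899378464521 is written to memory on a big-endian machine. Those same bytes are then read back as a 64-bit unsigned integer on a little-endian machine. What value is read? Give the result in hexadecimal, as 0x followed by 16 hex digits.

0x09071BB10582D4C2

14038988899378464521 in 64-bit hexadecimal is 0xC2D48205B11B0709.
Stored big-endian, the bytes at ascending addresses are C2 D4 82 05 B1 1B 07 09.
Read back as little-endian, the first byte is least significant, giving 0x09071BB10582D4C2.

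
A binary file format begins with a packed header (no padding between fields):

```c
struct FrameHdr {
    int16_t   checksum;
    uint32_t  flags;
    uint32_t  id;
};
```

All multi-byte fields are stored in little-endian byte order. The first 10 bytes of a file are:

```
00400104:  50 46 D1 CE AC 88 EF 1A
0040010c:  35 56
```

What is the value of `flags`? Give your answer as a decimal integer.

2293026513

`flags` follows `checksum` (2 bytes), so it starts at byte offset 2 and occupies 4 bytes.
Bytes at offsets 2..5: D1 CE AC 88.
In little-endian order the low byte comes first in memory.
Reassemble most-significant byte first: 88 AC CE D1 → 0x88ACCED1.
0x88ACCED1 = 2293026513.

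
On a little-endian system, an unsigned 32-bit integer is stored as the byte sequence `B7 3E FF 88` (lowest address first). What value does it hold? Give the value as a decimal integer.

2298429111

Little-endian stores the least-significant byte at the lowest address.
Reassemble most-significant byte first: 88 FF 3E B7 → 0x88FF3EB7.
0x88FF3EB7 = 2298429111.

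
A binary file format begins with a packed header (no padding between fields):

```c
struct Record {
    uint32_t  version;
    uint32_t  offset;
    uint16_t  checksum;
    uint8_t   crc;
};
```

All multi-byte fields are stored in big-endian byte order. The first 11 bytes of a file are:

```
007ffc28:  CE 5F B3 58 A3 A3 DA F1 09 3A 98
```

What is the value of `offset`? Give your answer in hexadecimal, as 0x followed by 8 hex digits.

`offset` follows `version` (4 bytes), so it starts at byte offset 4 and occupies 4 bytes.
Bytes at offsets 4..7: A3 A3 DA F1.
In big-endian order the high byte comes first in memory.
The bytes are already most-significant first: 0xA3A3DAF1.

0xA3A3DAF1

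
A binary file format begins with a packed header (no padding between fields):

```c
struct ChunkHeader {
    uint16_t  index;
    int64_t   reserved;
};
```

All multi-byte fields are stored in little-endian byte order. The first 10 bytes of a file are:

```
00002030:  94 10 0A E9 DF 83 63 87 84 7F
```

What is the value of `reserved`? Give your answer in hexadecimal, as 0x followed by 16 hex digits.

`reserved` follows `index` (2 bytes), so it starts at byte offset 2 and occupies 8 bytes.
Bytes at offsets 2..9: 0A E9 DF 83 63 87 84 7F.
In little-endian order the low byte comes first in memory.
Reassemble most-significant byte first: 7F 84 87 63 83 DF E9 0A → 0x7F84876383DFE90A.

0x7F84876383DFE90A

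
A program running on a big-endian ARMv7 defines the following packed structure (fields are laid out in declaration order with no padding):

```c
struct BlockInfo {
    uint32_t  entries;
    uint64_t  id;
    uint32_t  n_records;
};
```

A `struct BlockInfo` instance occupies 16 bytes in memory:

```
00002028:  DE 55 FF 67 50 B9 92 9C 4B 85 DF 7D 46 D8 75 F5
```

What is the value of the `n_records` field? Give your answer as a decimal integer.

1188591093

`n_records` follows `entries` (4 B), `id` (8 B), so it starts at offset 4 + 8 = 12 and occupies 4 bytes.
Bytes at offsets 12..15: 46 D8 75 F5.
Big-endian stores the most-significant byte at the lowest address.
The bytes are already most-significant first: 0x46D875F5.
0x46D875F5 = 1188591093.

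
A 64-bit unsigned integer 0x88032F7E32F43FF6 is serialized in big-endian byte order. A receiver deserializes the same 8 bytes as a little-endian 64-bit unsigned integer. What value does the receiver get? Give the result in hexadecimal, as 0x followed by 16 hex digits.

Stored big-endian, the bytes at ascending addresses are 88 03 2F 7E 32 F4 3F F6.
Read back as little-endian, the first byte is least significant, giving 0xF63FF4327E2F0388.

0xF63FF4327E2F0388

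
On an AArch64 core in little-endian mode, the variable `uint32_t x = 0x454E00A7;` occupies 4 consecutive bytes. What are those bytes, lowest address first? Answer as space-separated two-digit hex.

Split into bytes (most-significant first): 45 4E 00 A7.
Little-endian: lowest address holds the least-significant byte.
So at ascending addresses the bytes are A7 00 4E 45.

A7 00 4E 45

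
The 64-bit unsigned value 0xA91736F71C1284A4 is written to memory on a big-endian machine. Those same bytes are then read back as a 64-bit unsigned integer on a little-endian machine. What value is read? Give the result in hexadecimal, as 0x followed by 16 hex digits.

Stored big-endian, the bytes at ascending addresses are A9 17 36 F7 1C 12 84 A4.
Read back as little-endian, the first byte is least significant, giving 0xA484121CF73617A9.

0xA484121CF73617A9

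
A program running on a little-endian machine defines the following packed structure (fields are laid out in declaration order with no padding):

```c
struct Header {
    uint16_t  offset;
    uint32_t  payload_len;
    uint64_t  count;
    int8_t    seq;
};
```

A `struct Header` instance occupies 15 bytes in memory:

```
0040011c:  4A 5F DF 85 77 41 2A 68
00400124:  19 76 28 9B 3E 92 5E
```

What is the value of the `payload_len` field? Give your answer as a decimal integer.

`payload_len` follows `offset` (2 bytes), so it starts at byte offset 2 and occupies 4 bytes.
Bytes at offsets 2..5: DF 85 77 41.
Little-endian stores the least-significant byte at the lowest address.
Reassemble most-significant byte first: 41 77 85 DF → 0x417785DF.
0x417785DF = 1098352095.

1098352095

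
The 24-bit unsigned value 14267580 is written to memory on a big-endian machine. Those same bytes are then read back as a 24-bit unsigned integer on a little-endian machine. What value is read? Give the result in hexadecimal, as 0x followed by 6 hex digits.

0xBCB4D9

14267580 in 24-bit hexadecimal is 0xD9B4BC.
Stored big-endian, the bytes at ascending addresses are D9 B4 BC.
Read back as little-endian, the first byte is least significant, giving 0xBCB4D9.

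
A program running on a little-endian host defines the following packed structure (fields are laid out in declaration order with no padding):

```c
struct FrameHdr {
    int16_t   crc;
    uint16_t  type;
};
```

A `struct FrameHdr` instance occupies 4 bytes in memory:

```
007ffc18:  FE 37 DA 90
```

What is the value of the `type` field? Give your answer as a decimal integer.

`type` follows `crc` (2 bytes), so it starts at byte offset 2 and occupies 2 bytes.
Bytes at offsets 2..3: DA 90.
Little-endian stores the least-significant byte at the lowest address.
Reassemble most-significant byte first: 90 DA → 0x90DA.
0x90DA = 37082.

37082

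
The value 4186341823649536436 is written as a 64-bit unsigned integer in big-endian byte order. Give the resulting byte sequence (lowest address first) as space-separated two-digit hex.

3A 18 DF B5 5A FD D9 B4

4186341823649536436 in hexadecimal, padded to 64 bits, is 0x3A18DFB55AFDD9B4.
Split into bytes (most-significant first): 3A 18 DF B5 5A FD D9 B4.
Big-endian stores the most-significant byte at the lowest address.
So the memory order matches the most-significant-first order: 3A 18 DF B5 5A FD D9 B4.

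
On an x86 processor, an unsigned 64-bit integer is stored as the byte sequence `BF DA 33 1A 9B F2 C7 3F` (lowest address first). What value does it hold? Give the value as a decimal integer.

4595908692728339135

Little-endian: lowest address holds the least-significant byte.
Reassemble most-significant byte first: 3F C7 F2 9B 1A 33 DA BF → 0x3FC7F29B1A33DABF.
0x3FC7F29B1A33DABF = 4595908692728339135.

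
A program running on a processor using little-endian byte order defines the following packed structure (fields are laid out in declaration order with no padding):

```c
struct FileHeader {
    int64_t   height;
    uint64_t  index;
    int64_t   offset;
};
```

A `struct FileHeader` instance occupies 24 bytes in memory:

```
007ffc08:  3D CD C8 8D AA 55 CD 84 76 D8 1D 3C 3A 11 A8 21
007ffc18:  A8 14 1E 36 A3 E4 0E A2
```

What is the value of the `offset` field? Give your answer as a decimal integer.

-6769221800252533592

`offset` follows `height` (8 B), `index` (8 B), so it starts at offset 8 + 8 = 16 and occupies 8 bytes.
Bytes at offsets 16..23: A8 14 1E 36 A3 E4 0E A2.
Little-endian stores the least-significant byte at the lowest address.
Reassemble most-significant byte first: A2 0E E4 A3 36 1E 14 A8 → 0xA20EE4A3361E14A8.
Top bit is set, so as a signed 64-bit value this is 0xA20EE4A3361E14A8 − 2^64 = -6769221800252533592.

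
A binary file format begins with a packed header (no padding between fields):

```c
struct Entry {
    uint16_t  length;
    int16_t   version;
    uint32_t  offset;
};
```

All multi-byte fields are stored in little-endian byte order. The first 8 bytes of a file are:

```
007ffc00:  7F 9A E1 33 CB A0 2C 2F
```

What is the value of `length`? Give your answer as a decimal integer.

39551

`length` is the first field, at byte offset 0, occupying 2 bytes.
Bytes at offsets 0..1: 7F 9A.
Little-endian: lowest address holds the least-significant byte.
Reassemble most-significant byte first: 9A 7F → 0x9A7F.
0x9A7F = 39551.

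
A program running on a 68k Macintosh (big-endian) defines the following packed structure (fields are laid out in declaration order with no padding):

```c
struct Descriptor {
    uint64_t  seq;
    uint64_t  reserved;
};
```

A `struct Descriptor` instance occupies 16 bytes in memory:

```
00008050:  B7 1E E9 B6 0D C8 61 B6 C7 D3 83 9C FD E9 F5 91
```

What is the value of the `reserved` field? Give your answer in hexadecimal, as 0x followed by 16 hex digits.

`reserved` follows `seq` (8 bytes), so it starts at byte offset 8 and occupies 8 bytes.
Bytes at offsets 8..15: C7 D3 83 9C FD E9 F5 91.
Big-endian stores the most-significant byte at the lowest address.
The bytes are already most-significant first: 0xC7D3839CFDE9F591.

0xC7D3839CFDE9F591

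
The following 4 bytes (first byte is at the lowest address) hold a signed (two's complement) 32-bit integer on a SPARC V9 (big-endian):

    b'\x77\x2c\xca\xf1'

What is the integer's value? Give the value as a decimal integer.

1999424241

Big-endian stores the most-significant byte at the lowest address.
The bytes are already most-significant first: 0x772CCAF1.
0x772CCAF1 = 1999424241.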